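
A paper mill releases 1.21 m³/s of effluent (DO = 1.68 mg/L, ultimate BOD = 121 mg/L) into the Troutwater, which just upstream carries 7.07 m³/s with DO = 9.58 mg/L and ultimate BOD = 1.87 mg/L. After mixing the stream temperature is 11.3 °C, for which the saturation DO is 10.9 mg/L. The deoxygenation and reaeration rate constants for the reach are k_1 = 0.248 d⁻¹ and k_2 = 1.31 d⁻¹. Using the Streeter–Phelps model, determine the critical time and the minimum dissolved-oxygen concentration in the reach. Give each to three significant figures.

t_c ≈ 0.816 d; minimum DO ≈ 7.92 mg/L

Mixed DO = (7.07×9.58 + 1.21×1.68)/(7.07+1.21) = 69.76/8.280 = 8.426 mg/L.
Mixed L₀ = (7.07×1.87 + 1.21×121)/(8.280) = 159.6/8.280 = 19.28 mg/L.
Initial deficit D₀ = C_s − DO₀ = 10.9 − 8.426 = 2.474 mg/L.
t_c = (1/1.062) ln[(1.31/0.248)(1 − 2.474×1.062/(0.248×19.28))] = 0.9416 × ln(2.379) = 0.8161 d.
D_c = (0.248/1.31) × 19.28 × e^(−0.248×0.8161) = 0.1893 × 19.28 × 0.8168 = 2.981 mg/L.
Minimum DO = 10.9 − 2.981 = 7.919 mg/L.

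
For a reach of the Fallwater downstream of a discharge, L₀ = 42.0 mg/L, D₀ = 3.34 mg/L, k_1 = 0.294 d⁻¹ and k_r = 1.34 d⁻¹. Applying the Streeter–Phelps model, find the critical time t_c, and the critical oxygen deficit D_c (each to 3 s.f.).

With k_r/k_1 = 4.558 and 1 − D₀(k_r−k_1)/(k_1 L₀) = 0.7171,
t_c = ln(4.558 × 0.7171) / (1.34 − 0.294) = ln(3.268) / 1.046 = 1.184/1.046 = 1.132 d.
L(t_c) = L₀ e^(−k_1 t_c) = 42.0 × 0.7169 = 30.11 mg/L, and at the critical point k_r D_c = k_1 L, so D_c = (0.294/1.34) × 30.11 = 6.606 mg/L.

t_c ≈ 1.13 d; D_c ≈ 6.61 mg/L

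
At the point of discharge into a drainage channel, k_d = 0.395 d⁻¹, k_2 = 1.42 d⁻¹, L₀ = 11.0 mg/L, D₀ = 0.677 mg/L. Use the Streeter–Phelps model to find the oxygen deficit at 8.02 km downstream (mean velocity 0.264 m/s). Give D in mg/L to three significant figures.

Travel time t = x/v = 8.02 km / (0.264 m/s) = 8020 m / 0.264 m/s = 30380 s = 0.3516 d.
k_d L₀/(k_2−k_d) = 0.395×11.0/(1.42−0.395) = 4.345/1.025 = 4.239 mg/L.
e^(−k_d t) = e^(−0.395×0.3516) = 0.8703; e^(−k_2 t) = e^(−1.42×0.3516) = 0.6070.
D = 4.239 × (0.8703 − 0.6070) + 0.677 × 0.6070 = 1.116 + 0.4109 = 1.527 mg/L.

D ≈ 1.53 mg/L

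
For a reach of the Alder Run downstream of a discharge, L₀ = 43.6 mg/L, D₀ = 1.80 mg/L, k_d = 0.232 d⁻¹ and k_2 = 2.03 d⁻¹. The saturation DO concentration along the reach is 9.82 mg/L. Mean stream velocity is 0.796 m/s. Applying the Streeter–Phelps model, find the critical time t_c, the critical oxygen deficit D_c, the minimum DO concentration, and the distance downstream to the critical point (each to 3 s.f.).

At the critical point dD/dt = 0, so k_d L₀ e^(−k_d t) = k_2 D. Substituting D(t) from the Streeter–Phelps equation and solving for t gives
t_c = ln[(k_2/k_d)(1 − D₀(k_2−k_d)/(k_d L₀))] / (k_2−k_d).
Here k_2−k_d = 1.798 d⁻¹ and 1 − D₀(k_2−k_d)/(k_d L₀) = 1 − 1.80×1.798/(0.232×43.6) = 0.6800, so
t_c = ln(8.750 × 0.6800) / 1.798 = 1.783 / 1.798 = 0.9919 d.
L(t_c) = L₀ e^(−k_d t_c) = 43.6 × 0.7944 = 34.64 mg/L, and at the critical point k_2 D_c = k_d L, so D_c = (0.232/2.03) × 34.64 = 3.959 mg/L.
Minimum DO = C_s − D_c = 9.82 − 3.959 = 5.861 mg/L.
x_c = v t_c = 0.796 m/s × 0.9919 d × 86400 s/d = 68220 m ≈ 68.2 km.

t_c ≈ 0.992 d; D_c ≈ 3.96 mg/L; min DO ≈ 5.86 mg/L; x_c ≈ 68.2 km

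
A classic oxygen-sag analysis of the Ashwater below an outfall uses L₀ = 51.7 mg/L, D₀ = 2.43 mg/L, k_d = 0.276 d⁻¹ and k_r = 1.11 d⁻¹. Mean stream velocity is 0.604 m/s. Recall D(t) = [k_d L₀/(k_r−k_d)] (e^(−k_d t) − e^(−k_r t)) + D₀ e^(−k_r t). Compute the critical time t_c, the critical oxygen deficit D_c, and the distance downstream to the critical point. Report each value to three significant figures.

At the critical point dD/dt = 0, so k_d L₀ e^(−k_d t) = k_r D. Substituting D(t) from the Streeter–Phelps equation and solving for t gives
t_c = ln[(k_r/k_d)(1 − D₀(k_r−k_d)/(k_d L₀))] / (k_r−k_d).
Here k_r−k_d = 0.8340 d⁻¹ and 1 − D₀(k_r−k_d)/(k_d L₀) = 1 − 2.43×0.8340/(0.276×51.7) = 0.8580, so
t_c = ln(4.022 × 0.8580) / 0.8340 = 1.239 / 0.8340 = 1.485 d.
D_c = (k_d/k_r) L₀ e^(−k_d t_c) = (0.276/1.11) × 51.7 × e^(−0.276×1.485) = 0.2486 × 51.7 × 0.6637 = 8.532 mg/L.
x_c = v t_c = 0.604 m/s × 1.485 d × 86400 s/d = 77500 m ≈ 77.5 km.

t_c ≈ 1.49 d; D_c ≈ 8.53 mg/L; x_c ≈ 77.5 km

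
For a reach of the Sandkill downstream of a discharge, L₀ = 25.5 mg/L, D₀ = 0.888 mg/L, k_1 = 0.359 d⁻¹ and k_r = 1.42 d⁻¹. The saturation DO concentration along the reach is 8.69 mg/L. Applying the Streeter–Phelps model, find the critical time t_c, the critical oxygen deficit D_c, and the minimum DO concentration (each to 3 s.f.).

t_c = [1/(k_r−k_1)] ln[(k_r/k_1)(1 − D₀(k_r−k_1)/(k_1 L₀))]
= [1/(1.42−0.359)] ln[(1.42/0.359)(1 − 0.888×1.061/(0.359×25.5))]
= (1/1.061) ln[3.955 × 0.8971] = 0.9425 × ln(3.548) = 0.9425 × 1.266 = 1.194 d.
L(t_c) = L₀ e^(−k_1 t_c) = 25.5 × 0.6515 = 16.61 mg/L, and at the critical point k_r D_c = k_1 L, so D_c = (0.359/1.42) × 16.61 = 4.200 mg/L.
Minimum DO = C_s − D_c = 8.69 − 4.200 = 4.490 mg/L.

t_c ≈ 1.19 d; D_c ≈ 4.20 mg/L; min DO ≈ 4.49 mg/L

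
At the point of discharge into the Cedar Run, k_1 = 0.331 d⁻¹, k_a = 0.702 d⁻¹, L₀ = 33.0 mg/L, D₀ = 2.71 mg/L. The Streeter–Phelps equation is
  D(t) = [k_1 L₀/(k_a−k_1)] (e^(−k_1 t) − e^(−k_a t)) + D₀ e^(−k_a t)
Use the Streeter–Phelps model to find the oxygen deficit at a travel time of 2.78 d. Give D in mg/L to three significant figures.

D ≈ 7.93 mg/L

k_1 L₀/(k_a−k_1) = 0.331×33.0/(0.702−0.331) = 10.92/0.3710 = 29.44 mg/L.
e^(−k_1 t) = e^(−0.331×2.780) = 0.3984; e^(−k_a t) = e^(−0.702×2.780) = 0.1421.
D = 29.44 × (0.3984 − 0.1421) + 2.71 × 0.1421 = 7.549 + 0.3850 = 7.934 mg/L.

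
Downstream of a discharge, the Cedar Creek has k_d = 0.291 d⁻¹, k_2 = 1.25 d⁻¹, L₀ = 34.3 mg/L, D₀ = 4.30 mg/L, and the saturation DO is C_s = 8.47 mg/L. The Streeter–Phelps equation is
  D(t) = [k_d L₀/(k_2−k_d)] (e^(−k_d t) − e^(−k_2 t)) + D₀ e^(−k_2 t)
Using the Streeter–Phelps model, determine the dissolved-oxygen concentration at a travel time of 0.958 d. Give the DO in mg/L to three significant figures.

DO ≈ 2.44 mg/L

k_d L₀/(k_2−k_d) = 0.291×34.3/(1.25−0.291) = 9.981/0.9590 = 10.41 mg/L.
e^(−k_d t) = e^(−0.291×0.9580) = 0.7567; e^(−k_2 t) = e^(−1.25×0.9580) = 0.3019.
D = 10.41 × (0.7567 − 0.3019) + 4.30 × 0.3019 = 4.733 + 1.298 = 6.032 mg/L.
DO = C_s − D = 8.47 − 6.032 = 2.438 mg/L.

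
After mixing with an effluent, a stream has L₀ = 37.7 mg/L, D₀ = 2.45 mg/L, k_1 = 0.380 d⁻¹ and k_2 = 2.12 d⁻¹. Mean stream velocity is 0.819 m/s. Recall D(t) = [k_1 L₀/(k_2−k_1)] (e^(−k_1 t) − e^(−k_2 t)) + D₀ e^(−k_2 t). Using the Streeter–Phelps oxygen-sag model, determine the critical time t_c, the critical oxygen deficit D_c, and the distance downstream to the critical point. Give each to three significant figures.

t_c = [1/(k_2−k_1)] ln[(k_2/k_1)(1 − D₀(k_2−k_1)/(k_1 L₀))]
= [1/(2.12−0.380)] ln[(2.12/0.380)(1 − 2.45×1.740/(0.380×37.7))]
= (1/1.740) ln[5.579 × 0.7024] = 0.5747 × ln(3.919) = 0.5747 × 1.366 = 0.7849 d.
D_c = (k_1/k_2) L₀ e^(−k_1 t_c) = (0.380/2.12) × 37.7 × e^(−0.380×0.7849) = 0.1792 × 37.7 × 0.7421 = 5.015 mg/L.
x_c = v t_c = 0.819 m/s × 0.7849 d × 86400 s/d = 55540 m ≈ 55.5 km.

t_c ≈ 0.785 d; D_c ≈ 5.01 mg/L; x_c ≈ 55.5 km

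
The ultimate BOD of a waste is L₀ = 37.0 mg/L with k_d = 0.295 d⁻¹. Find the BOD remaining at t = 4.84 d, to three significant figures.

L_t = L₀ e^(−k_d t) = 37.0 × e^(−0.295×4.84) = 37.0 × 0.2398 = 8.874 mg/L.

L ≈ 8.87 mg/L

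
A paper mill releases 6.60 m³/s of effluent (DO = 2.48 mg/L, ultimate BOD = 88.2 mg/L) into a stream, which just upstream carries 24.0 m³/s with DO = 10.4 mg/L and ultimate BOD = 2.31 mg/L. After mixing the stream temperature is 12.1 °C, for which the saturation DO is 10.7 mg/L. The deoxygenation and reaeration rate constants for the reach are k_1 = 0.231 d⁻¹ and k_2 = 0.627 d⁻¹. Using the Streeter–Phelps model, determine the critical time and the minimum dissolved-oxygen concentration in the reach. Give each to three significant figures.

Mixed DO = (24.0×10.4 + 6.60×2.48)/(24.0+6.60) = 266.0/30.60 = 8.692 mg/L.
Mixed L₀ = (24.0×2.31 + 6.60×88.2)/(30.60) = 637.6/30.60 = 20.84 mg/L.
Initial deficit D₀ = C_s − DO₀ = 10.7 − 8.692 = 2.008 mg/L.
t_c = (1/0.3960) ln[(0.627/0.231)(1 − 2.008×0.3960/(0.231×20.84))] = 2.525 × ln(2.266) = 2.065 d.
D_c = (0.231/0.627) × 20.84 × e^(−0.231×2.065) = 0.3684 × 20.84 × 0.6206 = 4.764 mg/L.
Minimum DO = 10.7 − 4.764 = 5.936 mg/L.

t_c ≈ 2.07 d; minimum DO ≈ 5.94 mg/L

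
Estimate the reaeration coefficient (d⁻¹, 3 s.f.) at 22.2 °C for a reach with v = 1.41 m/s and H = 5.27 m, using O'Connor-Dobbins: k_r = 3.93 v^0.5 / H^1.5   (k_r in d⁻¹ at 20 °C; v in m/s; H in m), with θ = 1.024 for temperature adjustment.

k_r ≈ 0.406 d⁻¹

k_r(20) = 3.93 × 1.41^0.5 / 5.27^1.5 = 3.93 × 1.187 / 12.10 = 0.3857 d⁻¹.
k_r(22.2) = 0.3857 × 1.024^(22.2−20) = 0.3857 × 1.054 = 0.4064 d⁻¹.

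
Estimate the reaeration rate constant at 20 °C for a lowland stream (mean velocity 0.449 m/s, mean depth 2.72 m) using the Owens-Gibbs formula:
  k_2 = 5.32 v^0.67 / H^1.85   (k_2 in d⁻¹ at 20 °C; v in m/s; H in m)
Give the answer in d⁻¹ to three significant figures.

k_2 ≈ 0.489 d⁻¹

k_2 = 5.32 × 0.449^0.67 / 2.72^1.85 = 5.32 × 0.5848 / 6.367 = 0.4886 d⁻¹.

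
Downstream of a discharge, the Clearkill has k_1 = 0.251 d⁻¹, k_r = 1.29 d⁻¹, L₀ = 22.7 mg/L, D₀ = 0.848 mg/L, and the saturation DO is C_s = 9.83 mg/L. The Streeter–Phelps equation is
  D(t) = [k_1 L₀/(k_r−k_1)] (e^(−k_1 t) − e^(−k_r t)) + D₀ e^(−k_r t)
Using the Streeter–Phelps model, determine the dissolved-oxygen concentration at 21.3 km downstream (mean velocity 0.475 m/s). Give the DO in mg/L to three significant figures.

Travel time t = x/v = 21.3 km / (0.475 m/s) = 21300 m / 0.475 m/s = 44840 s = 0.5190 d.
k_1 L₀/(k_r−k_1) = 0.251×22.7/(1.29−0.251) = 5.698/1.039 = 5.484 mg/L.
e^(−k_1 t) = e^(−0.251×0.5190) = 0.8779; e^(−k_r t) = e^(−1.29×0.5190) = 0.5120.
D = 5.484 × (0.8779 − 0.5120) + 0.848 × 0.5120 = 2.007 + 0.4341 = 2.441 mg/L.
DO = C_s − D = 9.83 − 2.441 = 7.389 mg/L.

DO ≈ 7.39 mg/L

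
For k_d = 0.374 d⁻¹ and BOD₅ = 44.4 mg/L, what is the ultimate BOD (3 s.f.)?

L₀ ≈ 52.5 mg/L

BOD₅ = L₀(1 − e^(−5k_d)) ⇒ L₀ = BOD₅ / (1 − e^(−5×0.374))
= 44.4 / (1 − 0.1541) = 44.4 / 0.8459 = 52.49 mg/L.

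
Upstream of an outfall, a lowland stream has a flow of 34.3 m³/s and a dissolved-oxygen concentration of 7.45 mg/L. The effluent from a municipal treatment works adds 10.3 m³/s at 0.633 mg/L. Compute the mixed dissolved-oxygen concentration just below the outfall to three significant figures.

Flow-weighted mixing: C = (Q_r C_r + Q_w C_w)/(Q_r + Q_w)
= (34.3×7.45 + 10.3×0.633)/(34.3 + 10.3) = 262.1/44.60 = 5.876 mg/L.

5.88 mg/L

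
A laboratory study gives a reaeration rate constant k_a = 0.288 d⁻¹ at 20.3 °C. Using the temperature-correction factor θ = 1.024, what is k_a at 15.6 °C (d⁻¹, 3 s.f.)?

k_a ≈ 0.258 d⁻¹

k_a(T₂) = k_a(T₁) · θ^(T₂−T₁) = 0.288 × 1.024^(15.6−20.3)
= 0.288 × 1.024^-4.70 = 0.288 × 0.8945 = 0.2576 d⁻¹.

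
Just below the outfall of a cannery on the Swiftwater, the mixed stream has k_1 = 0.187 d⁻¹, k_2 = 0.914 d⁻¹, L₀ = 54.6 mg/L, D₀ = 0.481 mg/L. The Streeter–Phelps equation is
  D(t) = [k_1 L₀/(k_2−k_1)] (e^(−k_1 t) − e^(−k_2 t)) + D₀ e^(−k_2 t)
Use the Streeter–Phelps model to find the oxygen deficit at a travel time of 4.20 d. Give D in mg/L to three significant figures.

D ≈ 6.11 mg/L

k_1 L₀/(k_2−k_1) = 0.187×54.6/(0.914−0.187) = 10.21/0.7270 = 14.04 mg/L.
e^(−k_1 t) = e^(−0.187×4.200) = 0.4559; e^(−k_2 t) = e^(−0.914×4.200) = 0.02152.
D = 14.04 × (0.4559 − 0.02152) + 0.481 × 0.02152 = 6.101 + 0.01035 = 6.111 mg/L.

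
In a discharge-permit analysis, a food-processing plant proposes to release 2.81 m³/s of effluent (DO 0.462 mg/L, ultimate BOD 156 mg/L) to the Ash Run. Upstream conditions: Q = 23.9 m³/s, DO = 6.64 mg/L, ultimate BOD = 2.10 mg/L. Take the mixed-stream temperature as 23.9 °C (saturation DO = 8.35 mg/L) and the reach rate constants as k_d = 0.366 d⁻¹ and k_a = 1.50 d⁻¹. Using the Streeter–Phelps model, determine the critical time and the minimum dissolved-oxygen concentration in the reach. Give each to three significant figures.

Mixed DO = (23.9×6.64 + 2.81×0.462)/(23.9+2.81) = 160.0/26.71 = 5.990 mg/L.
Mixed L₀ = (23.9×2.10 + 2.81×156)/(26.71) = 488.6/26.71 = 18.29 mg/L.
Initial deficit D₀ = C_s − DO₀ = 8.35 − 5.990 = 2.360 mg/L.
t_c = (1/1.134) ln[(1.50/0.366)(1 − 2.360×1.134/(0.366×18.29))] = 0.8818 × ln(2.460) = 0.7938 d.
D_c = (0.366/1.50) × 18.29 × e^(−0.366×0.7938) = 0.2440 × 18.29 × 0.7479 = 3.338 mg/L.
Minimum DO = 8.35 − 3.338 = 5.012 mg/L.

t_c ≈ 0.794 d; minimum DO ≈ 5.01 mg/L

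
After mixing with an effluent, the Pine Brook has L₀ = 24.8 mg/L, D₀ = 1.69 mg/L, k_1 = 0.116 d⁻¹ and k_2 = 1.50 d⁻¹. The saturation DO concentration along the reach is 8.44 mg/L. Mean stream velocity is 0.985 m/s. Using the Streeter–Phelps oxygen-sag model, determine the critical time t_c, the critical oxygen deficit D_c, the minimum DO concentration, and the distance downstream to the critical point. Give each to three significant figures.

t_c ≈ 0.638 d; D_c ≈ 1.78 mg/L; min DO ≈ 6.66 mg/L; x_c ≈ 54.3 km

t_c = [1/(k_2−k_1)] ln[(k_2/k_1)(1 − D₀(k_2−k_1)/(k_1 L₀))]
= [1/(1.50−0.116)] ln[(1.50/0.116)(1 − 1.69×1.384/(0.116×24.8))]
= (1/1.384) ln[12.93 × 0.1870] = 0.7225 × ln(2.418) = 0.7225 × 0.8828 = 0.6378 d.
L(t_c) = L₀ e^(−k_1 t_c) = 24.8 × 0.9287 = 23.03 mg/L, and at the critical point k_2 D_c = k_1 L, so D_c = (0.116/1.50) × 23.03 = 1.781 mg/L.
Minimum DO = C_s − D_c = 8.44 − 1.781 = 6.659 mg/L.
x_c = v t_c = 0.985 m/s × 0.6378 d × 86400 s/d = 54280 m ≈ 54.3 km.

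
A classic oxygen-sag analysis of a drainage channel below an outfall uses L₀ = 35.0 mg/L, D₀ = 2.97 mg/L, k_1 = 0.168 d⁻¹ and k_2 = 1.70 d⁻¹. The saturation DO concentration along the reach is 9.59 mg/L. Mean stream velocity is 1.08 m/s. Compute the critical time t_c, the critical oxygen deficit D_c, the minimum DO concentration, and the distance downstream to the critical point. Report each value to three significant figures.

With k_2/k_1 = 10.12 and 1 − D₀(k_2−k_1)/(k_1 L₀) = 0.2262,
t_c = ln(10.12 × 0.2262) / (1.70 − 0.168) = ln(2.289) / 1.532 = 0.8280/1.532 = 0.5405 d.
L(t_c) = L₀ e^(−k_1 t_c) = 35.0 × 0.9132 = 31.96 mg/L, and at the critical point k_2 D_c = k_1 L, so D_c = (0.168/1.70) × 31.96 = 3.159 mg/L.
Minimum DO = C_s − D_c = 9.59 − 3.159 = 6.431 mg/L.
x_c = v t_c = 1.08 m/s × 0.5405 d × 86400 s/d = 50430 m ≈ 50.4 km.

t_c ≈ 0.540 d; D_c ≈ 3.16 mg/L; min DO ≈ 6.43 mg/L; x_c ≈ 50.4 km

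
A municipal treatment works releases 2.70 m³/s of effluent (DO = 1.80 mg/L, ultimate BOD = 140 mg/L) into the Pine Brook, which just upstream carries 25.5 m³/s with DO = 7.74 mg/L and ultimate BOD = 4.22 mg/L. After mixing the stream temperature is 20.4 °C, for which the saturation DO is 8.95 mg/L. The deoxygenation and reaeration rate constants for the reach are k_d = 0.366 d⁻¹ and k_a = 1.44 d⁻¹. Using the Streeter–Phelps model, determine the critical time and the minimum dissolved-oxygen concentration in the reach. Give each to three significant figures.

Mixed DO = (25.5×7.74 + 2.70×1.80)/(25.5+2.70) = 202.2/28.20 = 7.171 mg/L.
Mixed L₀ = (25.5×4.22 + 2.70×140)/(28.20) = 485.6/28.20 = 17.22 mg/L.
Initial deficit D₀ = C_s − DO₀ = 8.95 − 7.171 = 1.779 mg/L.
t_c = (1/1.074) ln[(1.44/0.366)(1 − 1.779×1.074/(0.366×17.22))] = 0.9311 × ln(2.742) = 0.9391 d.
D_c = (0.366/1.44) × 17.22 × e^(−0.366×0.9391) = 0.2542 × 17.22 × 0.7091 = 3.104 mg/L.
Minimum DO = 8.95 − 3.104 = 5.846 mg/L.

t_c ≈ 0.939 d; minimum DO ≈ 5.85 mg/L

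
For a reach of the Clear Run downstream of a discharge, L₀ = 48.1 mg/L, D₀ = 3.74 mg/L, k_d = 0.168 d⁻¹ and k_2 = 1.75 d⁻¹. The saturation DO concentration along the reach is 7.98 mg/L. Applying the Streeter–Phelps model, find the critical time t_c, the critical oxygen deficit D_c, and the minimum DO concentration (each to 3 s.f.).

t_c ≈ 0.649 d; D_c ≈ 4.14 mg/L; min DO ≈ 3.84 mg/L

At the critical point dD/dt = 0, so k_d L₀ e^(−k_d t) = k_2 D. Substituting D(t) from the Streeter–Phelps equation and solving for t gives
t_c = ln[(k_2/k_d)(1 − D₀(k_2−k_d)/(k_d L₀))] / (k_2−k_d).
Here k_2−k_d = 1.582 d⁻¹ and 1 − D₀(k_2−k_d)/(k_d L₀) = 1 − 3.74×1.582/(0.168×48.1) = 0.2678, so
t_c = ln(10.42 × 0.2678) / 1.582 = 1.026 / 1.582 = 0.6485 d.
D_c = (k_d/k_2) L₀ e^(−k_d t_c) = (0.168/1.75) × 48.1 × e^(−0.168×0.6485) = 0.09600 × 48.1 × 0.8968 = 4.141 mg/L.
Minimum DO = C_s − D_c = 7.98 − 4.141 = 3.839 mg/L.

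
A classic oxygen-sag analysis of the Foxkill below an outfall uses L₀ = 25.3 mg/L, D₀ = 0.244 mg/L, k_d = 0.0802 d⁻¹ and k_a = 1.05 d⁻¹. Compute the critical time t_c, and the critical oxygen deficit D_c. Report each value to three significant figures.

t_c ≈ 2.52 d; D_c ≈ 1.58 mg/L

With k_a/k_d = 13.09 and 1 − D₀(k_a−k_d)/(k_d L₀) = 0.8834,
t_c = ln(13.09 × 0.8834) / (1.05 − 0.0802) = ln(11.57) / 0.9698 = 2.448/0.9698 = 2.524 d.
D_c = (k_d/k_a) L₀ e^(−k_d t_c) = (0.0802/1.05) × 25.3 × e^(−0.0802×2.524) = 0.07638 × 25.3 × 0.8167 = 1.578 mg/L.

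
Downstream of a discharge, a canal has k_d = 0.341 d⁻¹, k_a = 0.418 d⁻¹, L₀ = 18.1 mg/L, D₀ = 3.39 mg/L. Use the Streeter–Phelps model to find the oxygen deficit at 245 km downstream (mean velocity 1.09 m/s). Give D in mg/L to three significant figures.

D ≈ 7.14 mg/L

Travel time t = x/v = 245 km / (1.09 m/s) = 245000 m / 1.09 m/s = 224800 s = 2.602 d.
k_d L₀/(k_a−k_d) = 0.341×18.1/(0.418−0.341) = 6.172/0.07700 = 80.16 mg/L.
e^(−k_d t) = e^(−0.341×2.602) = 0.4118; e^(−k_a t) = e^(−0.418×2.602) = 0.3371.
D = 80.16 × (0.4118 − 0.3371) + 3.39 × 0.3371 = 5.993 + 1.143 = 7.135 mg/L.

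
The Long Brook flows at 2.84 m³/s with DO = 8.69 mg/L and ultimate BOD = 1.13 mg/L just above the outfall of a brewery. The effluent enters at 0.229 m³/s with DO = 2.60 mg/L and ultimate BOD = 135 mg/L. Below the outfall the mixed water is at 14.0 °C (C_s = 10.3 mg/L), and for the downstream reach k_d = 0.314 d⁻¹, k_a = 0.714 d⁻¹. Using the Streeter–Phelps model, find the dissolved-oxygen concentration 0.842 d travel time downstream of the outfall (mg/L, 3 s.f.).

DO ≈ 7.25 mg/L

Mixed DO = (2.84×8.69 + 0.229×2.60)/(2.84+0.229) = 25.27/3.069 = 8.236 mg/L.
Mixed L₀ = (2.84×1.13 + 0.229×135)/(3.069) = 34.12/3.069 = 11.12 mg/L.
Initial deficit D₀ = C_s − DO₀ = 10.3 − 8.236 = 2.064 mg/L.
D(0.842) = [0.314×11.12/(0.714−0.314)](e^(−0.314×0.842) − e^(−0.714×0.842)) + 2.064 e^(−0.714×0.842)
= 8.728 × (0.7677 − 0.5482) + 2.064 × 0.5482 = 3.048 mg/L.
DO = 10.3 − 3.048 = 7.252 mg/L.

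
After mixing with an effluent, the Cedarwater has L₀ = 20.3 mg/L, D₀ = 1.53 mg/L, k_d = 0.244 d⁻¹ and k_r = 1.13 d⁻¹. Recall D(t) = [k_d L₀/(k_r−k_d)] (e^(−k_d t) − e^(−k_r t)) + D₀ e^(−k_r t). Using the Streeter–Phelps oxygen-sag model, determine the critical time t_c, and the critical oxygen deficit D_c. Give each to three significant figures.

t_c = [1/(k_r−k_d)] ln[(k_r/k_d)(1 − D₀(k_r−k_d)/(k_d L₀))]
= [1/(1.13−0.244)] ln[(1.13/0.244)(1 − 1.53×0.8860/(0.244×20.3))]
= (1/0.8860) ln[4.631 × 0.7263] = 1.129 × ln(3.364) = 1.129 × 1.213 = 1.369 d.
L(t_c) = L₀ e^(−k_d t_c) = 20.3 × 0.7160 = 14.53 mg/L, and at the critical point k_r D_c = k_d L, so D_c = (0.244/1.13) × 14.53 = 3.139 mg/L.

t_c ≈ 1.37 d; D_c ≈ 3.14 mg/L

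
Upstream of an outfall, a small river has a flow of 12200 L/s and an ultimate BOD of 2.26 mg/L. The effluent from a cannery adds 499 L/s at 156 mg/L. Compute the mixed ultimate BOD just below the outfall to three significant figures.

8.30 mg/L

Flow-weighted mixing: C = (Q_r C_r + Q_w C_w)/(Q_r + Q_w)
= (12200×2.26 + 499×156)/(12200 + 499) = 105400/12700 = 8.301 mg/L.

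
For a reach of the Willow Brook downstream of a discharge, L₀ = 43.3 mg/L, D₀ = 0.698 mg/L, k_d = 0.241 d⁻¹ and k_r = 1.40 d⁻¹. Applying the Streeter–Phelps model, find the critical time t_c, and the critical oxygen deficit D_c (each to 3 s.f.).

t_c = [1/(k_r−k_d)] ln[(k_r/k_d)(1 − D₀(k_r−k_d)/(k_d L₀))]
= [1/(1.40−0.241)] ln[(1.40/0.241)(1 − 0.698×1.159/(0.241×43.3))]
= (1/1.159) ln[5.809 × 0.9225] = 0.8628 × ln(5.359) = 0.8628 × 1.679 = 1.448 d.
D_c = (k_d/k_r) L₀ e^(−k_d t_c) = (0.241/1.40) × 43.3 × e^(−0.241×1.448) = 0.1721 × 43.3 × 0.7053 = 5.257 mg/L.

t_c ≈ 1.45 d; D_c ≈ 5.26 mg/L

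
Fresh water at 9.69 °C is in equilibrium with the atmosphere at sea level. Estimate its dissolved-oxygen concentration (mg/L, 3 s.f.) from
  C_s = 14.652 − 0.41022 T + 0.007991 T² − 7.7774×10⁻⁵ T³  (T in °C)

C_s ≈ 11.4 mg/L

C_s = 14.652 − 0.41022×9.69 + 0.007991×9.69² − 7.7774×10⁻⁵×9.69³ = 11.36 mg/L.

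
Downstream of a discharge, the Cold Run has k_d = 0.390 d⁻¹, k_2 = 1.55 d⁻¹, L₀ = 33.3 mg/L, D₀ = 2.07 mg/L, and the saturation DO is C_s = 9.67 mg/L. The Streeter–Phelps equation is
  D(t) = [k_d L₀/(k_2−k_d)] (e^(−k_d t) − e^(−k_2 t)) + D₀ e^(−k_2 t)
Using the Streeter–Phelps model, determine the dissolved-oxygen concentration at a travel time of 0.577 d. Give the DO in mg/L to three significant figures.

k_d L₀/(k_2−k_d) = 0.390×33.3/(1.55−0.390) = 12.99/1.160 = 11.20 mg/L.
e^(−k_d t) = e^(−0.390×0.5770) = 0.7985; e^(−k_2 t) = e^(−1.55×0.5770) = 0.4089.
D = 11.20 × (0.7985 − 0.4089) + 2.07 × 0.4089 = 4.362 + 0.8464 = 5.208 mg/L.
DO = C_s − D = 9.67 − 5.208 = 4.462 mg/L.

DO ≈ 4.46 mg/L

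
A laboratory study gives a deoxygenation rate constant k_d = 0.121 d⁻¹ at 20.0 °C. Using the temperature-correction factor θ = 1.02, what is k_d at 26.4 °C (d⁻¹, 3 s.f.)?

k_d(T₂) = k_d(T₁) · θ^(T₂−T₁) = 0.121 × 1.02^(26.4−20.0)
= 0.121 × 1.02^6.40 = 0.121 × 1.135 = 0.1373 d⁻¹.

k_d ≈ 0.137 d⁻¹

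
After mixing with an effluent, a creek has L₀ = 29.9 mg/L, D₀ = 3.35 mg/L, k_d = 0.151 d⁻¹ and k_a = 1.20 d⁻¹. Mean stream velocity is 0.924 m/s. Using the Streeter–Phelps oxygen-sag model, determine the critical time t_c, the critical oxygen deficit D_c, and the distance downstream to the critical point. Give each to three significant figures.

With k_a/k_d = 7.947 and 1 − D₀(k_a−k_d)/(k_d L₀) = 0.2217,
t_c = ln(7.947 × 0.2217) / (1.20 − 0.151) = ln(1.761) / 1.049 = 0.5662/1.049 = 0.5397 d.
D_c = (k_d/k_a) L₀ e^(−k_d t_c) = (0.151/1.20) × 29.9 × e^(−0.151×0.5397) = 0.1258 × 29.9 × 0.9217 = 3.468 mg/L.
x_c = v t_c = 0.924 m/s × 0.5397 d × 86400 s/d = 43090 m ≈ 43.1 km.

t_c ≈ 0.540 d; D_c ≈ 3.47 mg/L; x_c ≈ 43.1 km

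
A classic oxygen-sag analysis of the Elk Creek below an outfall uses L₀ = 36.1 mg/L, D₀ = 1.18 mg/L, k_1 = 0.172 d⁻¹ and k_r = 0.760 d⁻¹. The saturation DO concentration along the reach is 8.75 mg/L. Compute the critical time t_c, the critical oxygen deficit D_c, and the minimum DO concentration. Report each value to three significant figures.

t_c ≈ 2.33 d; D_c ≈ 5.48 mg/L; min DO ≈ 3.27 mg/L

With k_r/k_1 = 4.419 and 1 − D₀(k_r−k_1)/(k_1 L₀) = 0.8883,
t_c = ln(4.419 × 0.8883) / (0.760 − 0.172) = ln(3.925) / 0.5880 = 1.367/0.5880 = 2.325 d.
L(t_c) = L₀ e^(−k_1 t_c) = 36.1 × 0.6703 = 24.20 mg/L, and at the critical point k_r D_c = k_1 L, so D_c = (0.172/0.760) × 24.20 = 5.477 mg/L.
Minimum DO = C_s − D_c = 8.75 − 5.477 = 3.273 mg/L.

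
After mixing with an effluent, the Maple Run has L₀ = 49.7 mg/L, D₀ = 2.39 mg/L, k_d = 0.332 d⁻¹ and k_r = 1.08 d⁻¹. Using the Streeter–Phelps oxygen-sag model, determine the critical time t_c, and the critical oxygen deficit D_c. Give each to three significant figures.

t_c = [1/(k_r−k_d)] ln[(k_r/k_d)(1 − D₀(k_r−k_d)/(k_d L₀))]
= [1/(1.08−0.332)] ln[(1.08/0.332)(1 − 2.39×0.7480/(0.332×49.7))]
= (1/0.7480) ln[3.253 × 0.8917] = 1.337 × ln(2.901) = 1.337 × 1.065 = 1.424 d.
L(t_c) = L₀ e^(−k_d t_c) = 49.7 × 0.6233 = 30.98 mg/L, and at the critical point k_r D_c = k_d L, so D_c = (0.332/1.08) × 30.98 = 9.524 mg/L.

t_c ≈ 1.42 d; D_c ≈ 9.52 mg/L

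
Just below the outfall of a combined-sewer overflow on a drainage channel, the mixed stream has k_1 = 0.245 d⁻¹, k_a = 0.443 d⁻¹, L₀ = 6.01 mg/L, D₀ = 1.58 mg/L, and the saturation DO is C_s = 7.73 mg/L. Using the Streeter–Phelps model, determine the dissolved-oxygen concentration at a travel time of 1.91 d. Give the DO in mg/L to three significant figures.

k_1 L₀/(k_a−k_1) = 0.245×6.01/(0.443−0.245) = 1.472/0.1980 = 7.437 mg/L.
e^(−k_1 t) = e^(−0.245×1.910) = 0.6263; e^(−k_a t) = e^(−0.443×1.910) = 0.4291.
D = 7.437 × (0.6263 − 0.4291) + 1.58 × 0.4291 = 1.467 + 0.6779 = 2.145 mg/L.
DO = C_s − D = 7.73 − 2.145 = 5.585 mg/L.

DO ≈ 5.59 mg/L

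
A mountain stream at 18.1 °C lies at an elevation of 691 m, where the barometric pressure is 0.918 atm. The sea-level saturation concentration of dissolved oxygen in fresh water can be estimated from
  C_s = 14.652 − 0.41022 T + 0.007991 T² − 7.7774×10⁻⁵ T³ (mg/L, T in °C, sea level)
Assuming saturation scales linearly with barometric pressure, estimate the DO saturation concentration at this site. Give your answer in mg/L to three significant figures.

At sea level: C_s = 14.652 − 0.41022×18.1 + 0.007991×18.1² − 7.7774×10⁻⁵×18.1³ = 9.384 mg/L.
Pressure correction: C_s' = 9.384 × 0.918 = 8.614 mg/L.

C_s ≈ 8.61 mg/L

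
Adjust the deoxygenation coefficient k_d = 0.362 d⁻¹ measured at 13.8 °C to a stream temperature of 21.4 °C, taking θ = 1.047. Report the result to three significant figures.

k_d ≈ 0.513 d⁻¹

k_d(T₂) = k_d(T₁) · θ^(T₂−T₁) = 0.362 × 1.047^(21.4−13.8)
= 0.362 × 1.047^7.60 = 0.362 × 1.418 = 0.5132 d⁻¹.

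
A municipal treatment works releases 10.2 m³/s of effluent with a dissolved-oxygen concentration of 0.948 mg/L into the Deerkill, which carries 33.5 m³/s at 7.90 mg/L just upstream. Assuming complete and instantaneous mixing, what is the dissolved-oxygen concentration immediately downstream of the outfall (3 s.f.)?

Flow-weighted mixing: C = (Q_r C_r + Q_w C_w)/(Q_r + Q_w)
= (33.5×7.90 + 10.2×0.948)/(33.5 + 10.2) = 274.3/43.70 = 6.277 mg/L.

6.28 mg/L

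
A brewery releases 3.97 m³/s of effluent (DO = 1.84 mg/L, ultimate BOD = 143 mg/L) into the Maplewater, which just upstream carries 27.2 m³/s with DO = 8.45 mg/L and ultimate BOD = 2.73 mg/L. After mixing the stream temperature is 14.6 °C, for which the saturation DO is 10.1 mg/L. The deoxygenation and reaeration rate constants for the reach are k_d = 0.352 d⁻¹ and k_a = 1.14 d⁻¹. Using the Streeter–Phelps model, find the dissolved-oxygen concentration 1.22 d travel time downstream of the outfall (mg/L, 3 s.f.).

DO ≈ 5.78 mg/L

Mixed DO = (27.2×8.45 + 3.97×1.84)/(27.2+3.97) = 237.1/31.17 = 7.608 mg/L.
Mixed L₀ = (27.2×2.73 + 3.97×143)/(31.17) = 642.0/31.17 = 20.60 mg/L.
Initial deficit D₀ = C_s − DO₀ = 10.1 − 7.608 = 2.492 mg/L.
D(1.22) = [0.352×20.60/(1.14−0.352)](e^(−0.352×1.22) − e^(−1.14×1.22)) + 2.492 e^(−1.14×1.22)
= 9.200 × (0.6509 − 0.2489) + 2.492 × 0.2489 = 4.319 mg/L.
DO = 10.1 − 4.319 = 5.781 mg/L.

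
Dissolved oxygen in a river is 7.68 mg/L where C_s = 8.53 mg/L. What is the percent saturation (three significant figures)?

% saturation = C/C_s × 100 = 7.68/8.53 × 100 = 90.0 %.

90.0 % saturation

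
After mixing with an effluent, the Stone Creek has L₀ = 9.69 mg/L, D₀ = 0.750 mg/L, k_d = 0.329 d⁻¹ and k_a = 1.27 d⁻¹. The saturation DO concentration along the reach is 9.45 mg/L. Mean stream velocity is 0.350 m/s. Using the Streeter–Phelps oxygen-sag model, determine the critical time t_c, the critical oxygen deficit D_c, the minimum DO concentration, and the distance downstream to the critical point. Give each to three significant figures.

At the critical point dD/dt = 0, so k_d L₀ e^(−k_d t) = k_a D. Substituting D(t) from the Streeter–Phelps equation and solving for t gives
t_c = ln[(k_a/k_d)(1 − D₀(k_a−k_d)/(k_d L₀))] / (k_a−k_d).
Here k_a−k_d = 0.9410 d⁻¹ and 1 − D₀(k_a−k_d)/(k_d L₀) = 1 − 0.750×0.9410/(0.329×9.69) = 0.7786, so
t_c = ln(3.860 × 0.7786) / 0.9410 = 1.100 / 0.9410 = 1.169 d.
L(t_c) = L₀ e^(−k_d t_c) = 9.69 × 0.6806 = 6.595 mg/L, and at the critical point k_a D_c = k_d L, so D_c = (0.329/1.27) × 6.595 = 1.709 mg/L.
Minimum DO = C_s − D_c = 9.45 − 1.709 = 7.741 mg/L.
x_c = v t_c = 0.350 m/s × 1.169 d × 86400 s/d = 35370 m ≈ 35.4 km.

t_c ≈ 1.17 d; D_c ≈ 1.71 mg/L; min DO ≈ 7.74 mg/L; x_c ≈ 35.4 km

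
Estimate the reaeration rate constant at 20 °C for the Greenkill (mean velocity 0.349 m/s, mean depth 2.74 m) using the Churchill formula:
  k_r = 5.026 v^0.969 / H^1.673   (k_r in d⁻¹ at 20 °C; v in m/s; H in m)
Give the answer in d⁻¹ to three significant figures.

k_r ≈ 0.336 d⁻¹

k_r = 5.026 × 0.349^0.969 / 2.74^1.673 = 5.026 × 0.3606 / 5.400 = 0.3356 d⁻¹.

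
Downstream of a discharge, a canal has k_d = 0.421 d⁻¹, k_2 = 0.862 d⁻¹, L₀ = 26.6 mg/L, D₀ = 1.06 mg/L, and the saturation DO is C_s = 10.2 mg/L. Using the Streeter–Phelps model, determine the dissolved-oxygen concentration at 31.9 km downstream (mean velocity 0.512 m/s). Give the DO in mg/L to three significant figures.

DO ≈ 4.52 mg/L

Travel time t = x/v = 31.9 km / (0.512 m/s) = 31900 m / 0.512 m/s = 62300 s = 0.7211 d.
k_d L₀/(k_2−k_d) = 0.421×26.6/(0.862−0.421) = 11.20/0.4410 = 25.39 mg/L.
e^(−k_d t) = e^(−0.421×0.7211) = 0.7382; e^(−k_2 t) = e^(−0.862×0.7211) = 0.5371.
D = 25.39 × (0.7382 − 0.5371) + 1.06 × 0.5371 = 5.106 + 0.5693 = 5.675 mg/L.
DO = C_s − D = 10.2 − 5.675 = 4.525 mg/L.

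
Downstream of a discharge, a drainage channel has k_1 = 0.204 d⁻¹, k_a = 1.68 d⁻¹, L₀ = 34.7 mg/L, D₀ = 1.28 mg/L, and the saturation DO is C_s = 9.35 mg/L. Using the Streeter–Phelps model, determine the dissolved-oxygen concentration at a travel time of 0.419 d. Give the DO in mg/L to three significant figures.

DO ≈ 6.69 mg/L

k_1 L₀/(k_a−k_1) = 0.204×34.7/(1.68−0.204) = 7.079/1.476 = 4.796 mg/L.
e^(−k_1 t) = e^(−0.204×0.4190) = 0.9181; e^(−k_a t) = e^(−1.68×0.4190) = 0.4946.
D = 4.796 × (0.9181 − 0.4946) + 1.28 × 0.4946 = 2.031 + 0.6331 = 2.664 mg/L.
DO = C_s − D = 9.35 − 2.664 = 6.686 mg/L.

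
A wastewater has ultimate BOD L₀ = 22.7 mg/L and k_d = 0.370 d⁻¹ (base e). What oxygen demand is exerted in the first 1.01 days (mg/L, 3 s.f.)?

y_t = L₀(1 − e^(−k_d t)) = 22.7 × (1 − e^(−0.370×1.01))
= 22.7 × (1 − 0.6882) = 22.7 × 0.3118 = 7.078 mg/L.

y ≈ 7.08 mg/L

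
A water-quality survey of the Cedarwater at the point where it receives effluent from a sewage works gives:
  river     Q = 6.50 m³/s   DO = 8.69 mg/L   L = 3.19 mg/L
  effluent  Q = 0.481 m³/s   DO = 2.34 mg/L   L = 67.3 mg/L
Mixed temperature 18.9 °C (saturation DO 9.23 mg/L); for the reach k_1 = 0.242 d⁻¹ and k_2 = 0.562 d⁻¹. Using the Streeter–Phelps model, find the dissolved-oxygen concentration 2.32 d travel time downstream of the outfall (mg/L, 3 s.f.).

DO ≈ 7.25 mg/L

Mixed DO = (6.50×8.69 + 0.481×2.34)/(6.50+0.481) = 57.61/6.981 = 8.252 mg/L.
Mixed L₀ = (6.50×3.19 + 0.481×67.3)/(6.981) = 53.11/6.981 = 7.607 mg/L.
Initial deficit D₀ = C_s − DO₀ = 9.23 − 8.252 = 0.9775 mg/L.
D(2.32) = [0.242×7.607/(0.562−0.242)](e^(−0.242×2.32) − e^(−0.562×2.32)) + 0.9775 e^(−0.562×2.32)
= 5.753 × (0.5704 − 0.2715) + 0.9775 × 0.2715 = 1.985 mg/L.
DO = 9.23 − 1.985 = 7.245 mg/L.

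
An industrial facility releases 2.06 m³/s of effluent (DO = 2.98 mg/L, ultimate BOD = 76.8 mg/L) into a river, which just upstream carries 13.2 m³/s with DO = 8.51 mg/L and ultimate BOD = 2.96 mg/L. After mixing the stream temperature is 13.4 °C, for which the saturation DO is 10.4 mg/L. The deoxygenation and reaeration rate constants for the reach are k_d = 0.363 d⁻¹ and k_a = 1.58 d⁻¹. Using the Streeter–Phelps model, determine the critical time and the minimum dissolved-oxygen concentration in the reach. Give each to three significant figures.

Mixed DO = (13.2×8.51 + 2.06×2.98)/(13.2+2.06) = 118.5/15.26 = 7.763 mg/L.
Mixed L₀ = (13.2×2.96 + 2.06×76.8)/(15.26) = 197.3/15.26 = 12.93 mg/L.
Initial deficit D₀ = C_s − DO₀ = 10.4 − 7.763 = 2.637 mg/L.
t_c = (1/1.217) ln[(1.58/0.363)(1 − 2.637×1.217/(0.363×12.93))] = 0.8217 × ln(1.377) = 0.2626 d.
D_c = (0.363/1.58) × 12.93 × e^(−0.363×0.2626) = 0.2297 × 12.93 × 0.9091 = 2.700 mg/L.
Minimum DO = 10.4 − 2.700 = 7.700 mg/L.

t_c ≈ 0.263 d; minimum DO ≈ 7.70 mg/L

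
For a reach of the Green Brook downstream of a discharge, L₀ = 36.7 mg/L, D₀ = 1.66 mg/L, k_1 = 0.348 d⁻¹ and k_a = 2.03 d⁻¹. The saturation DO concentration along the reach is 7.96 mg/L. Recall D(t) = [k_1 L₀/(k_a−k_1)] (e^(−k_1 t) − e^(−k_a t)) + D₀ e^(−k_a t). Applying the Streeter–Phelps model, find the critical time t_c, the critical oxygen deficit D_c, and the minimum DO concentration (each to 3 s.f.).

t_c ≈ 0.902 d; D_c ≈ 4.60 mg/L; min DO ≈ 3.36 mg/L

With k_a/k_1 = 5.833 and 1 − D₀(k_a−k_1)/(k_1 L₀) = 0.7814,
t_c = ln(5.833 × 0.7814) / (2.03 − 0.348) = ln(4.558) / 1.682 = 1.517/1.682 = 0.9018 d.
L(t_c) = L₀ e^(−k_1 t_c) = 36.7 × 0.7306 = 26.81 mg/L, and at the critical point k_a D_c = k_1 L, so D_c = (0.348/2.03) × 26.81 = 4.597 mg/L.
Minimum DO = C_s − D_c = 7.96 − 4.597 = 3.363 mg/L.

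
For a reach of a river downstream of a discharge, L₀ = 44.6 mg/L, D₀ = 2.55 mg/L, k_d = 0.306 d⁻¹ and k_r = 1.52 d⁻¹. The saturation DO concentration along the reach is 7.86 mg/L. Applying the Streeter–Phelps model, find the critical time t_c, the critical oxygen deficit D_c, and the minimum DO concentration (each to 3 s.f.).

With k_r/k_d = 4.967 and 1 − D₀(k_r−k_d)/(k_d L₀) = 0.7732,
t_c = ln(4.967 × 0.7732) / (1.52 − 0.306) = ln(3.841) / 1.214 = 1.346/1.214 = 1.108 d.
L(t_c) = L₀ e^(−k_d t_c) = 44.6 × 0.7124 = 31.77 mg/L, and at the critical point k_r D_c = k_d L, so D_c = (0.306/1.52) × 31.77 = 6.396 mg/L.
Minimum DO = C_s − D_c = 7.86 − 6.396 = 1.464 mg/L.

t_c ≈ 1.11 d; D_c ≈ 6.40 mg/L; min DO ≈ 1.46 mg/L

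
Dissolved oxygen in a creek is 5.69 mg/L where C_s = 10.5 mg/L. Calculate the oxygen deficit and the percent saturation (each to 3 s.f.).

D ≈ 4.81 mg/L; 54.2 % saturation

D = C_s − C = 10.5 − 5.69 = 4.81 mg/L.
% saturation = 5.69/10.5 × 100 = 54.2 %.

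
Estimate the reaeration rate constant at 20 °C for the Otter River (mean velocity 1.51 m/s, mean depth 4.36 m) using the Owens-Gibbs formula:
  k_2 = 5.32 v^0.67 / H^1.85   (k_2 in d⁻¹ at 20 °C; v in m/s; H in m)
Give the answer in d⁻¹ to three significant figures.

k_2 ≈ 0.460 d⁻¹

k_2 = 5.32 × 1.51^0.67 / 4.36^1.85 = 5.32 × 1.318 / 15.24 = 0.4600 d⁻¹.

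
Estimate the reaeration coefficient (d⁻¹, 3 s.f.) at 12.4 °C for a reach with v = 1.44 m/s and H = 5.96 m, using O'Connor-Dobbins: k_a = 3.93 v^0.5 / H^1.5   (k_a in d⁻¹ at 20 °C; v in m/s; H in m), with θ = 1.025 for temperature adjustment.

k_a(20) = 3.93 × 1.44^0.5 / 5.96^1.5 = 3.93 × 1.200 / 14.55 = 0.3241 d⁻¹.
k_a(12.4) = 0.3241 × 1.025^(12.4−20) = 0.3241 × 0.8289 = 0.2687 d⁻¹.

k_a ≈ 0.269 d⁻¹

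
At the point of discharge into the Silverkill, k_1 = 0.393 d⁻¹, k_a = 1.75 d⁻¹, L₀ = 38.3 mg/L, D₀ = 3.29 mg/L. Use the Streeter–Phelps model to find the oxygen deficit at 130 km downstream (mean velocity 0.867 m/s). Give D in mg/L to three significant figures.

D ≈ 5.23 mg/L

Travel time t = x/v = 130 km / (0.867 m/s) = 130000 m / 0.867 m/s = 149900 s = 1.735 d.
k_1 L₀/(k_a−k_1) = 0.393×38.3/(1.75−0.393) = 15.05/1.357 = 11.09 mg/L.
e^(−k_1 t) = e^(−0.393×1.735) = 0.5056; e^(−k_a t) = e^(−1.75×1.735) = 0.04798.
D = 11.09 × (0.5056 − 0.04798) + 3.29 × 0.04798 = 5.076 + 0.1578 = 5.234 mg/L.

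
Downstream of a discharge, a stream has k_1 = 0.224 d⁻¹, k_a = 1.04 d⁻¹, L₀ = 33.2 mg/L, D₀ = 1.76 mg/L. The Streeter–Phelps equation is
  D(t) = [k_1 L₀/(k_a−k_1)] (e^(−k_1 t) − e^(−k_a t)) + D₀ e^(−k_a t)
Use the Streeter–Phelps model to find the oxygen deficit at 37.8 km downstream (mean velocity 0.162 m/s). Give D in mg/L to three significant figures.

D ≈ 4.53 mg/L

Travel time t = x/v = 37.8 km / (0.162 m/s) = 37800 m / 0.162 m/s = 233300 s = 2.701 d.
k_1 L₀/(k_a−k_1) = 0.224×33.2/(1.04−0.224) = 7.437/0.8160 = 9.114 mg/L.
e^(−k_1 t) = e^(−0.224×2.701) = 0.5461; e^(−k_a t) = e^(−1.04×2.701) = 0.06029.
D = 9.114 × (0.5461 − 0.06029) + 1.76 × 0.06029 = 4.428 + 0.1061 = 4.534 mg/L.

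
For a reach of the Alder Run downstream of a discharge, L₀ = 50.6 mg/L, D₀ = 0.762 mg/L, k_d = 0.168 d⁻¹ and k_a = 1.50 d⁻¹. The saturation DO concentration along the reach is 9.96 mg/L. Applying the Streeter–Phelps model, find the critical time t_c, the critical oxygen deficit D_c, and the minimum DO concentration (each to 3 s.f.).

t_c ≈ 1.55 d; D_c ≈ 4.37 mg/L; min DO ≈ 5.59 mg/L

With k_a/k_d = 8.929 and 1 − D₀(k_a−k_d)/(k_d L₀) = 0.8806,
t_c = ln(8.929 × 0.8806) / (1.50 − 0.168) = ln(7.863) / 1.332 = 2.062/1.332 = 1.548 d.
D_c = (k_d/k_a) L₀ e^(−k_d t_c) = (0.168/1.50) × 50.6 × e^(−0.168×1.548) = 0.1120 × 50.6 × 0.7710 = 4.369 mg/L.
Minimum DO = C_s − D_c = 9.96 − 4.369 = 5.591 mg/L.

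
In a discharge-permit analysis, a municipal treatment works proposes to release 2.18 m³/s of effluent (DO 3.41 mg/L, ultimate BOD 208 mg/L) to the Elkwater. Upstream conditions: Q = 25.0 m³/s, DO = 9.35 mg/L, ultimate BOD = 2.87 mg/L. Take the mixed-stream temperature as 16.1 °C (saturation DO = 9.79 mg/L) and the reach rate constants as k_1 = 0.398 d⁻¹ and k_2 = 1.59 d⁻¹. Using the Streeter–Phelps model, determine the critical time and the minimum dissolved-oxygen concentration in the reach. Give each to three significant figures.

t_c ≈ 1.03 d; minimum DO ≈ 6.58 mg/L

Mixed DO = (25.0×9.35 + 2.18×3.41)/(25.0+2.18) = 241.2/27.18 = 8.874 mg/L.
Mixed L₀ = (25.0×2.87 + 2.18×208)/(27.18) = 525.2/27.18 = 19.32 mg/L.
Initial deficit D₀ = C_s − DO₀ = 9.79 − 8.874 = 0.9164 mg/L.
t_c = (1/1.192) ln[(1.59/0.398)(1 − 0.9164×1.192/(0.398×19.32))] = 0.8389 × ln(3.428) = 1.033 d.
D_c = (0.398/1.59) × 19.32 × e^(−0.398×1.033) = 0.2503 × 19.32 × 0.6628 = 3.206 mg/L.
Minimum DO = 9.79 − 3.206 = 6.584 mg/L.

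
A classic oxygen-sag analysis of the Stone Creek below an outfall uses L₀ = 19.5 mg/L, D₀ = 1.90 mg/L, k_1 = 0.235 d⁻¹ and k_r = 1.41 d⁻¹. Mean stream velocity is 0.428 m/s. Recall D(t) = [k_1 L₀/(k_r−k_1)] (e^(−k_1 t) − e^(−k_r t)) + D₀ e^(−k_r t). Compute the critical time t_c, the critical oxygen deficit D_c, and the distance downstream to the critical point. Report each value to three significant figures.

At the critical point dD/dt = 0, so k_1 L₀ e^(−k_1 t) = k_r D. Substituting D(t) from the Streeter–Phelps equation and solving for t gives
t_c = ln[(k_r/k_1)(1 − D₀(k_r−k_1)/(k_1 L₀))] / (k_r−k_1).
Here k_r−k_1 = 1.175 d⁻¹ and 1 − D₀(k_r−k_1)/(k_1 L₀) = 1 − 1.90×1.175/(0.235×19.5) = 0.5128, so
t_c = ln(6.000 × 0.5128) / 1.175 = 1.124 / 1.175 = 0.9565 d.
D_c = (k_1/k_r) L₀ e^(−k_1 t_c) = (0.235/1.41) × 19.5 × e^(−0.235×0.9565) = 0.1667 × 19.5 × 0.7987 = 2.596 mg/L.
x_c = v t_c = 0.428 m/s × 0.9565 d × 86400 s/d = 35370 m ≈ 35.4 km.

t_c ≈ 0.957 d; D_c ≈ 2.60 mg/L; x_c ≈ 35.4 km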